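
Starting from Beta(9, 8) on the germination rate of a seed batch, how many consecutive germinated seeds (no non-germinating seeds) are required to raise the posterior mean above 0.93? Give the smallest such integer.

k = 98

After k germinated seeds and 0 non-germinating seeds the posterior is Beta(9+k, 8), with mean (9+k)/(9+8+k).
Set (9+k)/(17+k) > 0.93 and solve: k > (0.93·17 − 9)/(1 − 0.93) = 97.286.
The smallest integer exceeding 97.286 is 98.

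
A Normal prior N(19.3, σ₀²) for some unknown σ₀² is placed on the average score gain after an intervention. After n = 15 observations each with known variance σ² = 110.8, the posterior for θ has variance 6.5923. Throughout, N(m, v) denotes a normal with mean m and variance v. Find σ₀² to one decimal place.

σ₀² = 61.3

Posterior precision equals prior precision plus data precision: 1/σ_n² = 1/σ₀² + n/σ².
So 1/σ₀² = 1/6.5923 − 15/110.8 = 0.151692 − 0.135379 = 0.016313.
Hence σ₀² = 1/0.016313 ≈ 61.3.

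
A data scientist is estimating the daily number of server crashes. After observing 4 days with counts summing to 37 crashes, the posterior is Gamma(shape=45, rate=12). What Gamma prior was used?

Gamma(shape=8, rate=8)

Gamma–Poisson conjugacy: posterior shape = α + Σxᵢ, posterior rate = β + n.
So α = 45 − 37 = 8 and β = 12 − 4 = 8.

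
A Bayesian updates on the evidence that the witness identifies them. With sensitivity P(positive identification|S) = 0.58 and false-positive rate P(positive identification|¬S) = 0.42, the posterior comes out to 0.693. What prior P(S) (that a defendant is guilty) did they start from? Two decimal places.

Bayes' rule in odds form gives O(S|E) = O(S)·[P(E|S)/P(E|¬S)], hence O(S) = O(S|E)/LR.
Posterior odds = 0.693/(1−0.693) = 2.2573. LR = 0.58/0.42 = 1.3810.
Prior odds = 2.2573/1.3810 = 1.6345, so P(S) = 1.6345/(1+1.6345) ≈ 0.62.

P(S) = 0.62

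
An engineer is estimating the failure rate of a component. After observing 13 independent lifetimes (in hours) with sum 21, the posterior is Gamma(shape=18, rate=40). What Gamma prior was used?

Gamma(shape=5, rate=19)

Gamma–exponential conjugacy: posterior shape = α + n, posterior rate = β + Σtᵢ.
So α = 18 − 13 = 5 and β = 40 − 21 = 19.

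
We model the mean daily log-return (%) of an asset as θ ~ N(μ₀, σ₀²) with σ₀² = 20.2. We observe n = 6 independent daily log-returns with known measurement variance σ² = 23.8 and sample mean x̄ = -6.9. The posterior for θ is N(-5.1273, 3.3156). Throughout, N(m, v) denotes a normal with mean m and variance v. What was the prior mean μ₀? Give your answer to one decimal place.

With known observation variance, the Normal–Normal posterior has precision τ_n = τ₀ + n/σ² and mean μ_n = (τ₀μ₀ + (n/σ²)x̄)/τ_n.
Here τ₀ = 1/20.2 = 0.049505 and τ_data = 6/23.8 = 0.252101, so τ_n = 0.301606.
Rearranging for μ₀: μ₀ = (μ_n·τ_n − τ_data·x̄)/τ₀ = (-5.1273·0.301606 − 0.252101·-6.9) / 0.049505 = 0.193072/0.049505 ≈ 3.9.

μ₀ = 3.9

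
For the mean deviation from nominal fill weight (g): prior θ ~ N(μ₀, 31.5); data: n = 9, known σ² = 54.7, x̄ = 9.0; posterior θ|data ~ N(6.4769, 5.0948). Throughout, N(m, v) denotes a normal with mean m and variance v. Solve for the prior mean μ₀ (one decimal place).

μ₀ = -6.6

With known observation variance, the Normal–Normal posterior has precision τ_n = τ₀ + n/σ² and mean μ_n = (τ₀μ₀ + (n/σ²)x̄)/τ_n.
Here τ₀ = 1/31.5 = 0.031746 and τ_data = 9/54.7 = 0.164534, so τ_n = 0.196280.
Rearranging for μ₀: μ₀ = (μ_n·τ_n − τ_data·x̄)/τ₀ = (6.4769·0.196280 − 0.164534·9.0) / 0.031746 = -0.209520/0.031746 ≈ -6.6.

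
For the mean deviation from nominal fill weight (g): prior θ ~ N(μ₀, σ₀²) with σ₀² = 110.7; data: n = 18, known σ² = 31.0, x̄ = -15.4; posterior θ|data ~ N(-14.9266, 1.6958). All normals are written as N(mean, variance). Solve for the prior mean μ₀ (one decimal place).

μ₀ = 15.5

The posterior mean is a precision-weighted average: μ_n = (τ₀μ₀ + τ_data·x̄)/(τ₀+τ_data), with τ₀=1/σ₀² and τ_data=n/σ².
Here τ₀ = 1/110.7 = 0.009033 and τ_data = 18/31.0 = 0.580645, so τ_n = 0.589678.
Rearranging for μ₀: μ₀ = (μ_n·τ_n − τ_data·x̄)/τ₀ = (-14.9266·0.589678 − 0.580645·-15.4) / 0.009033 = 0.140045/0.009033 ≈ 15.5.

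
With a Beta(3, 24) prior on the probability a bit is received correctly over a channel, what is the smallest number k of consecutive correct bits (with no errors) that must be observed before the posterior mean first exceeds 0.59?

After k correct bits and 0 errors the posterior is Beta(3+k, 24), with mean (3+k)/(3+24+k).
Set (3+k)/(27+k) > 0.59 and solve: k > (0.59·27 − 3)/(1 − 0.59) = 31.537.
The smallest integer exceeding 31.537 is 32.

k = 32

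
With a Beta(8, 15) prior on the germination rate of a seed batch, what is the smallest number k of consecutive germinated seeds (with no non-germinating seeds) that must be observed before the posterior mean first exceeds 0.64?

After k germinated seeds and 0 non-germinating seeds the posterior is Beta(8+k, 15), with mean (8+k)/(8+15+k).
Set (8+k)/(23+k) > 0.64 and solve: k > (0.64·23 − 8)/(1 − 0.64) = 18.667.
The smallest integer exceeding 18.667 is 19, and checking k=19: (27)/(42) = 0.6429 > 0.64.

k = 19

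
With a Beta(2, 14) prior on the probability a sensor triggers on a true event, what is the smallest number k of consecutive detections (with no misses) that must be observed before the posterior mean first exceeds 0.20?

After k detections and 0 misses the posterior is Beta(2+k, 14), with mean (2+k)/(2+14+k).
Set (2+k)/(16+k) > 0.20 and solve: k > (0.20·16 − 2)/(1 − 0.20) = 1.500.
The smallest integer exceeding 1.500 is 2, and checking k=2: (4)/(18) = 0.2222 > 0.20.

k = 2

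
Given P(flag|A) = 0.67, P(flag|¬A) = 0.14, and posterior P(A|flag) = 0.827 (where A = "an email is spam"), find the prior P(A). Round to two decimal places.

Bayes' rule in odds form gives O(A|E) = O(A)·[P(E|A)/P(E|¬A)], hence O(A) = O(A|E)/LR.
Posterior odds = 0.827/(1−0.827) = 4.7803. LR = 0.67/0.14 = 4.7857.
Prior odds = 4.7803/4.7857 = 0.9989, so P(A) = 0.9989/(1+0.9989) ≈ 0.50.

P(A) = 0.50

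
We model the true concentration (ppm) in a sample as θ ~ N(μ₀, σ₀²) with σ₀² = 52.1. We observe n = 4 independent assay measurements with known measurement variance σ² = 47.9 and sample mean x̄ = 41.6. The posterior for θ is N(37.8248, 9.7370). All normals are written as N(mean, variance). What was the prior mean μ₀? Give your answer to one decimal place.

μ₀ = 21.4

The posterior mean is a precision-weighted average: μ_n = (τ₀μ₀ + τ_data·x̄)/(τ₀+τ_data), with τ₀=1/σ₀² and τ_data=n/σ².
Here τ₀ = 1/52.1 = 0.019194 and τ_data = 4/47.9 = 0.083507, so τ_n = 0.102701.
Rearranging for μ₀: μ₀ = (μ_n·τ_n − τ_data·x̄)/τ₀ = (37.8248·0.102701 − 0.083507·41.6) / 0.019194 = 0.410754/0.019194 ≈ 21.4.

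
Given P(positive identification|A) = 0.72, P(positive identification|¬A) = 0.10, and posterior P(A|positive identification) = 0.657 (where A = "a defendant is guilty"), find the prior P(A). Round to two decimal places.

Bayes' rule in odds form gives O(A|E) = O(A)·[P(E|A)/P(E|¬A)], hence O(A) = O(A|E)/LR.
Posterior odds = 0.657/(1−0.657) = 1.9155. LR = 0.72/0.10 = 7.2000.
Prior odds = 1.9155/7.2000 = 0.2660, so P(A) = 0.2660/(1+0.2660) ≈ 0.21.

P(A) = 0.21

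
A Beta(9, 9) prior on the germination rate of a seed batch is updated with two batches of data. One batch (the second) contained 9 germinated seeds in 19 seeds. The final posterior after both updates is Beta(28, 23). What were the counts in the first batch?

10 germinated seeds and 4 non-germinating seeds

Because Beta–binomial updating is additive in the counts, the combined data contributed (α_post−α_prior, β_post−β_prior) successes and failures.
Total across both batches: 28−9=19 germinated seeds, 23−9=14 non-germinating seeds.
Subtract the second batch: 19−9=10 germinated seeds and 14−10=4 non-germinating seeds.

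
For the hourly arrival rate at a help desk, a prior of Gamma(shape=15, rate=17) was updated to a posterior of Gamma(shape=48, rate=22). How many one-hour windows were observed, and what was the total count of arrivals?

A Gamma(α, β) prior (rate parametrization) on a Poisson rate with n observations summing to S gives posterior Gamma(α+S, β+n).
Matching: Σxᵢ = 48 − 15 = 33 and n = 22 − 17 = 5.

n = 5 one-hour windows with total 33 arrivals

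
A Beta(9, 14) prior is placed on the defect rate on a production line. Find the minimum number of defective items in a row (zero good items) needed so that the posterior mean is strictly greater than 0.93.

After k defective items and 0 good items the posterior is Beta(9+k, 14), with mean (9+k)/(9+14+k).
Set (9+k)/(23+k) > 0.93 and solve: k > (0.93·23 − 9)/(1 − 0.93) = 177.000.
The smallest integer exceeding 177.000 is 178.

k = 178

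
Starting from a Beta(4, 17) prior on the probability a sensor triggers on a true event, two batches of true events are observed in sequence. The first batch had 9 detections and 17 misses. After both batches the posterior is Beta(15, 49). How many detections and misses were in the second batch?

2 detections and 15 misses

Sequential conjugate updates are equivalent to a single update on the pooled data, so total successes = posterior α − prior α and total failures = posterior β − prior β.
Total across both batches: 15−4=11 detections, 49−17=32 misses.
Subtract the first batch: 11−9=2 detections and 32−17=15 misses.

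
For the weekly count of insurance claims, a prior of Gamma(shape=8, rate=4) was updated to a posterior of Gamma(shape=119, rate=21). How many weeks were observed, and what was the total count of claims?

n = 17 weeks with total 111 claims

Gamma–Poisson conjugacy: posterior shape = α + Σxᵢ, posterior rate = β + n.
Matching: Σxᵢ = 119 − 8 = 111 and n = 21 − 4 = 17.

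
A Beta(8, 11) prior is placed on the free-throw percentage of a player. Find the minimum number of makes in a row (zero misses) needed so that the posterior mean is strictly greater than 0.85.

After k makes and 0 misses the posterior is Beta(8+k, 11), with mean (8+k)/(8+11+k).
Set (8+k)/(19+k) > 0.85 and solve: k > (0.85·19 − 8)/(1 − 0.85) = 54.333.
The smallest integer exceeding 54.333 is 55.

k = 55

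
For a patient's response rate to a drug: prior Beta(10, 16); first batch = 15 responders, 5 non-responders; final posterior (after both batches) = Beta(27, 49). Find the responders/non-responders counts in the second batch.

Sequential conjugate updates are equivalent to a single update on the pooled data, so total successes = posterior α − prior α and total failures = posterior β − prior β.
Total across both batches: 27−10=17 responders, 49−16=33 non-responders.
Subtract the first batch: 17−15=2 responders and 33−5=28 non-responders.

2 responders and 28 non-responders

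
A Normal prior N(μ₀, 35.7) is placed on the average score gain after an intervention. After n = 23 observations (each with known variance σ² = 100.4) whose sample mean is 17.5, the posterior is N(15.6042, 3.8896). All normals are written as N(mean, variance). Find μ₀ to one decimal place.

μ₀ = 0.1

The posterior mean is a precision-weighted average: μ_n = (τ₀μ₀ + τ_data·x̄)/(τ₀+τ_data), with τ₀=1/σ₀² and τ_data=n/σ².
Here τ₀ = 1/35.7 = 0.028011 and τ_data = 23/100.4 = 0.229084, so τ_n = 0.257095.
Rearranging for μ₀: μ₀ = (μ_n·τ_n − τ_data·x̄)/τ₀ = (15.6042·0.257095 − 0.229084·17.5) / 0.028011 = 0.002792/0.028011 ≈ 0.1.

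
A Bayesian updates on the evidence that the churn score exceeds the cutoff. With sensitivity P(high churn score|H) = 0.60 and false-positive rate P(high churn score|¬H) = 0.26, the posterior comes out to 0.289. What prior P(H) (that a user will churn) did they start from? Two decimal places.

Bayes' rule in odds form gives O(H|E) = O(H)·[P(E|H)/P(E|¬H)], hence O(H) = O(H|E)/LR.
Posterior odds = 0.289/(1−0.289) = 0.4065. LR = 0.60/0.26 = 2.3077.
Prior odds = 0.4065/2.3077 = 0.1761, so P(H) = 0.1761/(1+0.1761) ≈ 0.15.

P(H) = 0.15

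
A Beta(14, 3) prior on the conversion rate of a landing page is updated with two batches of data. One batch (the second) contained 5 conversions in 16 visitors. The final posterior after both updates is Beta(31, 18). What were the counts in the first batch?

12 conversions and 4 bounces

Sequential conjugate updates are equivalent to a single update on the pooled data, so total successes = posterior α − prior α and total failures = posterior β − prior β.
Total across both batches: 31−14=17 conversions, 18−3=15 bounces.
Subtract the second batch: 17−5=12 conversions and 15−11=4 bounces.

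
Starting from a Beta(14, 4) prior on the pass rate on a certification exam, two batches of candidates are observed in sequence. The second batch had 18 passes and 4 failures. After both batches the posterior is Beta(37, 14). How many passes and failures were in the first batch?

5 passes and 6 failures

Because Beta–binomial updating is additive in the counts, the combined data contributed (α_post−α_prior, β_post−β_prior) successes and failures.
Total across both batches: 37−14=23 passes, 14−4=10 failures.
Subtract the second batch: 23−18=5 passes and 10−4=6 failures.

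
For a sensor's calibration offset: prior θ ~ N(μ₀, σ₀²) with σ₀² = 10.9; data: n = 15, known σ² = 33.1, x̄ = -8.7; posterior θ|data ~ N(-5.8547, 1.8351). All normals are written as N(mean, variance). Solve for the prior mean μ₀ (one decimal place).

μ₀ = 8.2

With known observation variance, the Normal–Normal posterior has precision τ_n = τ₀ + n/σ² and mean μ_n = (τ₀μ₀ + (n/σ²)x̄)/τ_n.
Here τ₀ = 1/10.9 = 0.091743 and τ_data = 15/33.1 = 0.453172, so τ_n = 0.544915.
Rearranging for μ₀: μ₀ = (μ_n·τ_n − τ_data·x̄)/τ₀ = (-5.8547·0.544915 − 0.453172·-8.7) / 0.091743 = 0.752283/0.091743 ≈ 8.2.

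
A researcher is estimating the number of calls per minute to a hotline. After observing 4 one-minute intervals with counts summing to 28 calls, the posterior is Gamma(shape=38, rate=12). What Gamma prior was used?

Gamma–Poisson conjugacy: posterior shape = α + Σxᵢ, posterior rate = β + n.
So α = 38 − 28 = 10 and β = 12 − 4 = 8.

Gamma(shape=10, rate=8)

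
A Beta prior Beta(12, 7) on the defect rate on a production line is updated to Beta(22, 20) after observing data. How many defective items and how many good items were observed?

10 defective items and 13 good items

Under Beta–binomial conjugacy the posterior parameters are (α+s, β+f).
So s = 22 − 12 = 10 and f = 20 − 7 = 13.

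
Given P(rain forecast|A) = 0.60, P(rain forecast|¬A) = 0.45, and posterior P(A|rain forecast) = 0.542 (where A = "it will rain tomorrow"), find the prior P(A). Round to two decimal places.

P(A) = 0.47

In odds form, posterior odds = prior odds × likelihood ratio, so prior odds = posterior odds ÷ LR.
Posterior odds = 0.542/(1−0.542) = 1.1834. LR = 0.60/0.45 = 1.3333.
Prior odds = 1.1834/1.3333 = 0.8876, so P(A) = 0.8876/(1+0.8876) ≈ 0.47.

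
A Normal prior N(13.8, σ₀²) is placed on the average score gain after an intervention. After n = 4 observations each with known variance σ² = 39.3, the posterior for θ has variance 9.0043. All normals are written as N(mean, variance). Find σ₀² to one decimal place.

Posterior precision equals prior precision plus data precision: 1/σ_n² = 1/σ₀² + n/σ².
So 1/σ₀² = 1/9.0043 − 4/39.3 = 0.111058 − 0.101781 = 0.009277.
Hence σ₀² = 1/0.009277 ≈ 107.8.

σ₀² = 107.8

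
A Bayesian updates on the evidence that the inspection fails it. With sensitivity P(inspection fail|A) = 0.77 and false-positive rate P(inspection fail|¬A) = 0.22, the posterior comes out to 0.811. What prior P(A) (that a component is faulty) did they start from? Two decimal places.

P(A) = 0.55

In odds form, posterior odds = prior odds × likelihood ratio, so prior odds = posterior odds ÷ LR.
Posterior odds = 0.811/(1−0.811) = 4.2910. LR = 0.77/0.22 = 3.5000.
Prior odds = 4.2910/3.5000 = 1.2260, so P(A) = 1.2260/(1+1.2260) ≈ 0.55.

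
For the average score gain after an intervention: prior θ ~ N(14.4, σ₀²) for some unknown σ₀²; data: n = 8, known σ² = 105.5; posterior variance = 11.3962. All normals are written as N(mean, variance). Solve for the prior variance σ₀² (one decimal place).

σ₀² = 83.9

For the Normal–Normal model with known σ², precisions add: τ_n = τ₀ + n/σ².
So 1/σ₀² = 1/11.3962 − 8/105.5 = 0.087749 − 0.075829 = 0.011920.
Hence σ₀² = 1/0.011920 ≈ 83.9.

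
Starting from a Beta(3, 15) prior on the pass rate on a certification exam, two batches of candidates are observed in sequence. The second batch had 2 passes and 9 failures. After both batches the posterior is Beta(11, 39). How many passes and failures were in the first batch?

6 passes and 15 failures

Because Beta–binomial updating is additive in the counts, the combined data contributed (α_post−α_prior, β_post−β_prior) successes and failures.
Total across both batches: 11−3=8 passes, 39−15=24 failures.
Subtract the second batch: 8−2=6 passes and 24−9=15 failures.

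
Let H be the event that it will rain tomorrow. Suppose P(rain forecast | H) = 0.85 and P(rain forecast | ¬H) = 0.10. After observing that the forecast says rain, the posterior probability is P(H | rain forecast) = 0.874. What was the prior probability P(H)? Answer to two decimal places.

P(H) = 0.45

Bayes' rule in odds form gives O(H|E) = O(H)·[P(E|H)/P(E|¬H)], hence O(H) = O(H|E)/LR.
Posterior odds = 0.874/(1−0.874) = 6.9365. LR = 0.85/0.10 = 8.5000.
Prior odds = 6.9365/8.5000 = 0.8161, so P(H) = 0.8161/(1+0.8161) ≈ 0.45.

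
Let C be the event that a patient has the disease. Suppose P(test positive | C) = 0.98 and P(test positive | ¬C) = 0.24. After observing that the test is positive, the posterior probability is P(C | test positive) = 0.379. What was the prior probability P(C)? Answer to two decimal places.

In odds form, posterior odds = prior odds × likelihood ratio, so prior odds = posterior odds ÷ LR.
Posterior odds = 0.379/(1−0.379) = 0.6103. LR = 0.98/0.24 = 4.0833.
Prior odds = 0.6103/4.0833 = 0.1495, so P(C) = 0.1495/(1+0.1495) ≈ 0.13.

P(C) = 0.13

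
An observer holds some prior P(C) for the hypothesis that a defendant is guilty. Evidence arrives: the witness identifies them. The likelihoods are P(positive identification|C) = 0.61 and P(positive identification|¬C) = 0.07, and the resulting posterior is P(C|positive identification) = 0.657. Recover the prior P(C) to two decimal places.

In odds form, posterior odds = prior odds × likelihood ratio, so prior odds = posterior odds ÷ LR.
Posterior odds = 0.657/(1−0.657) = 1.9155. LR = 0.61/0.07 = 8.7143.
Prior odds = 1.9155/8.7143 = 0.2198, so P(C) = 0.2198/(1+0.2198) ≈ 0.18.

P(C) = 0.18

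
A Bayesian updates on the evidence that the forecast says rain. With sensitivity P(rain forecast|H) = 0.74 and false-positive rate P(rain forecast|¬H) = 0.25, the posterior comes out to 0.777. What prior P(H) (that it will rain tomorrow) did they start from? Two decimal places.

P(H) = 0.54

Bayes' rule in odds form gives O(H|E) = O(H)·[P(E|H)/P(E|¬H)], hence O(H) = O(H|E)/LR.
Posterior odds = 0.777/(1−0.777) = 3.4843. LR = 0.74/0.25 = 2.9600.
Prior odds = 3.4843/2.9600 = 1.1771, so P(H) = 1.1771/(1+1.1771) ≈ 0.54.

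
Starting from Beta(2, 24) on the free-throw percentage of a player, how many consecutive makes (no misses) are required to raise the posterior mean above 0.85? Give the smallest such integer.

After k makes and 0 misses the posterior is Beta(2+k, 24), with mean (2+k)/(2+24+k).
Set (2+k)/(26+k) > 0.85 and solve: k > (0.85·26 − 2)/(1 − 0.85) = 134.000.
The smallest integer exceeding 134.000 is 135, and checking k=135: (137)/(161) = 0.8509 > 0.85.

k = 135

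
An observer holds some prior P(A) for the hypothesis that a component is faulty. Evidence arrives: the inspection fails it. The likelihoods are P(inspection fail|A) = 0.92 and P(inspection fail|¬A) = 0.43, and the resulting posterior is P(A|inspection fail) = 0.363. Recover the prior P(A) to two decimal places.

In odds form, posterior odds = prior odds × likelihood ratio, so prior odds = posterior odds ÷ LR.
Posterior odds = 0.363/(1−0.363) = 0.5699. LR = 0.92/0.43 = 2.1395.
Prior odds = 0.5699/2.1395 = 0.2664, so P(A) = 0.2664/(1+0.2664) ≈ 0.21.

P(A) = 0.21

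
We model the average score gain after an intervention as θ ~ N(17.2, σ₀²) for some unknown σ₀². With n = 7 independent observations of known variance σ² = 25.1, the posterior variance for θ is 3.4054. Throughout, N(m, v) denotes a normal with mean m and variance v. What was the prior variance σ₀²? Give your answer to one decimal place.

For the Normal–Normal model with known σ², precisions add: τ_n = τ₀ + n/σ².
So 1/σ₀² = 1/3.4054 − 7/25.1 = 0.293651 − 0.278884 = 0.014767.
Hence σ₀² = 1/0.014767 ≈ 67.7.

σ₀² = 67.7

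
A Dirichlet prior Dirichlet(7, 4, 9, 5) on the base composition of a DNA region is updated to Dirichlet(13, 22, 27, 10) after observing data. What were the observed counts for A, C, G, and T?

counts (6, 18, 18, 5)

For a Dirichlet(α) prior with multinomial counts c, the posterior is Dirichlet(α + c) componentwise.
Counts are posterior − prior componentwise: 13−7=6, 22−4=18, 27−9=18, 10−5=5.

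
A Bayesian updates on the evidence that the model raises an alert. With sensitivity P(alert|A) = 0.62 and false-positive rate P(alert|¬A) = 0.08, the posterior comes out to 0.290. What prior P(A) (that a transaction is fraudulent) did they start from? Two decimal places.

In odds form, posterior odds = prior odds × likelihood ratio, so prior odds = posterior odds ÷ LR.
Posterior odds = 0.290/(1−0.290) = 0.4085. LR = 0.62/0.08 = 7.7500.
Prior odds = 0.4085/7.7500 = 0.0527, so P(A) = 0.0527/(1+0.0527) ≈ 0.05.

P(A) = 0.05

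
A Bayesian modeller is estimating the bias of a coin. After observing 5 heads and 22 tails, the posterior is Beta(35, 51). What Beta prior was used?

Under Beta–binomial conjugacy the posterior parameters are (α+s, β+f).
So α = 35 − 5 = 30 and β = 51 − 22 = 29.

Beta(30, 29)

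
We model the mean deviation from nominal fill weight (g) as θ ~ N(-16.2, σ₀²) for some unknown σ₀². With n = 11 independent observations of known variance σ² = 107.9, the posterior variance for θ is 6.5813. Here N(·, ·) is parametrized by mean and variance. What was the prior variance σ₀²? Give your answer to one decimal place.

For the Normal–Normal model with known σ², precisions add: τ_n = τ₀ + n/σ².
So 1/σ₀² = 1/6.5813 − 11/107.9 = 0.151946 − 0.101946 = 0.050000.
Hence σ₀² = 1/0.050000 ≈ 20.0.

σ₀² = 20.0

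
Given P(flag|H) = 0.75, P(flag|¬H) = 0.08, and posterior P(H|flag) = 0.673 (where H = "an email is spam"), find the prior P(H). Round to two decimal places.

P(H) = 0.18

Bayes' rule in odds form gives O(H|E) = O(H)·[P(E|H)/P(E|¬H)], hence O(H) = O(H|E)/LR.
Posterior odds = 0.673/(1−0.673) = 2.0581. LR = 0.75/0.08 = 9.3750.
Prior odds = 2.0581/9.3750 = 0.2195, so P(H) = 0.2195/(1+0.2195) ≈ 0.18.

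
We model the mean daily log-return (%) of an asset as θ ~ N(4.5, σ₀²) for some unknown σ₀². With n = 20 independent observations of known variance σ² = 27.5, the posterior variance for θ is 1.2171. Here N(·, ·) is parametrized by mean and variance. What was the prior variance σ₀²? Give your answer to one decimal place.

σ₀² = 10.6

For the Normal–Normal model with known σ², precisions add: τ_n = τ₀ + n/σ².
So 1/σ₀² = 1/1.2171 − 20/27.5 = 0.821625 − 0.727273 = 0.094352.
Hence σ₀² = 1/0.094352 ≈ 10.6.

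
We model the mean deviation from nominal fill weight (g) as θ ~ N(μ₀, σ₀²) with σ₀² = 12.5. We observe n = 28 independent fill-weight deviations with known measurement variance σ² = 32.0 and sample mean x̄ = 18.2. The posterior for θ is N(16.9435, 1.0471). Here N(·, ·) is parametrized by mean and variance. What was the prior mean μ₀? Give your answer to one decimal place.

μ₀ = 3.2

With known observation variance, the Normal–Normal posterior has precision τ_n = τ₀ + n/σ² and mean μ_n = (τ₀μ₀ + (n/σ²)x̄)/τ_n.
Here τ₀ = 1/12.5 = 0.080000 and τ_data = 28/32.0 = 0.875000, so τ_n = 0.955000.
Rearranging for μ₀: μ₀ = (μ_n·τ_n − τ_data·x̄)/τ₀ = (16.9435·0.955000 − 0.875000·18.2) / 0.080000 = 0.256043/0.080000 ≈ 3.2.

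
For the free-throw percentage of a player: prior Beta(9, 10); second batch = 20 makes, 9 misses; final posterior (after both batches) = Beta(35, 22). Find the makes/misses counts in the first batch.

Because Beta–binomial updating is additive in the counts, the combined data contributed (α_post−α_prior, β_post−β_prior) successes and failures.
Total across both batches: 35−9=26 makes, 22−10=12 misses.
Subtract the second batch: 26−20=6 makes and 12−9=3 misses.

6 makes and 3 misses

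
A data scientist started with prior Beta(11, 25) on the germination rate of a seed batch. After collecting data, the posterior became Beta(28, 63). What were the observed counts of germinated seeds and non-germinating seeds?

17 germinated seeds and 38 non-germinating seeds

Beta is conjugate to the binomial likelihood: posterior = Beta(a+s, b+f).
So s = 28 − 11 = 17 and f = 63 − 25 = 38.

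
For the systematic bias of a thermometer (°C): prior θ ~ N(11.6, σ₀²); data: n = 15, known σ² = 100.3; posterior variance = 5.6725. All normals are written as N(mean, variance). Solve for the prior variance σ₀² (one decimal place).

For the Normal–Normal model with known σ², precisions add: τ_n = τ₀ + n/σ².
So 1/σ₀² = 1/5.6725 − 15/100.3 = 0.176289 − 0.149551 = 0.026738.
Hence σ₀² = 1/0.026738 ≈ 37.4.

σ₀² = 37.4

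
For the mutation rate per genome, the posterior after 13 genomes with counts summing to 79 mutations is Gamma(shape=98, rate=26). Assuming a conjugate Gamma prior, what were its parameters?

Gamma(shape=19, rate=13)

Gamma–Poisson conjugacy: posterior shape = α + Σxᵢ, posterior rate = β + n.
So α = 98 − 79 = 19 and β = 26 − 13 = 13.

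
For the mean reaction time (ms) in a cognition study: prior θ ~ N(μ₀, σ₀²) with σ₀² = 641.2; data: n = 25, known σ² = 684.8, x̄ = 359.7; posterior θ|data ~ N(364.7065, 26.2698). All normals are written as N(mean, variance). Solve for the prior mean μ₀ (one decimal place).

With known observation variance, the Normal–Normal posterior has precision τ_n = τ₀ + n/σ² and mean μ_n = (τ₀μ₀ + (n/σ²)x̄)/τ_n.
Here τ₀ = 1/641.2 = 0.001560 and τ_data = 25/684.8 = 0.036507, so τ_n = 0.038067.
Rearranging for μ₀: μ₀ = (μ_n·τ_n − τ_data·x̄)/τ₀ = (364.7065·0.038067 − 0.036507·359.7) / 0.001560 = 0.751714/0.001560 ≈ 481.9.

μ₀ = 481.9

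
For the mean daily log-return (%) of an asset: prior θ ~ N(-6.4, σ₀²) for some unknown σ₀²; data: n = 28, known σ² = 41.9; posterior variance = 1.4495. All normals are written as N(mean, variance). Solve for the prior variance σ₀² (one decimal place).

σ₀² = 46.2

For the Normal–Normal model with known σ², precisions add: τ_n = τ₀ + n/σ².
So 1/σ₀² = 1/1.4495 − 28/41.9 = 0.689893 − 0.668258 = 0.021635.
Hence σ₀² = 1/0.021635 ≈ 46.2.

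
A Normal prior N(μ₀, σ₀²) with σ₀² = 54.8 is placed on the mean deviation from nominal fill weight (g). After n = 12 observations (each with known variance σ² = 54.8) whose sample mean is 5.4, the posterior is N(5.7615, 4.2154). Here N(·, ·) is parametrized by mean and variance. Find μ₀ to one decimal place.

μ₀ = 10.1

The posterior mean is a precision-weighted average: μ_n = (τ₀μ₀ + τ_data·x̄)/(τ₀+τ_data), with τ₀=1/σ₀² and τ_data=n/σ².
Here τ₀ = 1/54.8 = 0.018248 and τ_data = 12/54.8 = 0.218978, so τ_n = 0.237226.
Rearranging for μ₀: μ₀ = (μ_n·τ_n − τ_data·x̄)/τ₀ = (5.7615·0.237226 − 0.218978·5.4) / 0.018248 = 0.184296/0.018248 ≈ 10.1.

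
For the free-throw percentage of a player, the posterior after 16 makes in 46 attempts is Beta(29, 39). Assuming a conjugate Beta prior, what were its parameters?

Beta(13, 9)

Beta is conjugate to the binomial likelihood: posterior = Beta(a+s, b+f).
So a = 29 − 16 = 13 and b = 39 − 30 = 9.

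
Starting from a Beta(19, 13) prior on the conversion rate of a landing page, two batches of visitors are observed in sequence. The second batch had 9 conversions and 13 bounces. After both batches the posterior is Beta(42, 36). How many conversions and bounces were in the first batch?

14 conversions and 10 bounces

Because Beta–binomial updating is additive in the counts, the combined data contributed (α_post−α_prior, β_post−β_prior) successes and failures.
Total across both batches: 42−19=23 conversions, 36−13=23 bounces.
Subtract the second batch: 23−9=14 conversions and 23−13=10 bounces.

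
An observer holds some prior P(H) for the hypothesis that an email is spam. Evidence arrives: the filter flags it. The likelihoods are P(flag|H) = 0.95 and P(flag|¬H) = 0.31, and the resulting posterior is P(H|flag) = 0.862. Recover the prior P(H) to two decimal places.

In odds form, posterior odds = prior odds × likelihood ratio, so prior odds = posterior odds ÷ LR.
Posterior odds = 0.862/(1−0.862) = 6.2464. LR = 0.95/0.31 = 3.0645.
Prior odds = 6.2464/3.0645 = 2.0383, so P(H) = 2.0383/(1+2.0383) ≈ 0.67.

P(H) = 0.67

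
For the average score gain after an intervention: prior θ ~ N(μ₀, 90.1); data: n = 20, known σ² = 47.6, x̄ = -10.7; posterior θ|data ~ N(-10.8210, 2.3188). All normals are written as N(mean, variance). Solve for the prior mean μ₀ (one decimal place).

With known observation variance, the Normal–Normal posterior has precision τ_n = τ₀ + n/σ² and mean μ_n = (τ₀μ₀ + (n/σ²)x̄)/τ_n.
Here τ₀ = 1/90.1 = 0.011099 and τ_data = 20/47.6 = 0.420168, so τ_n = 0.431267.
Rearranging for μ₀: μ₀ = (μ_n·τ_n − τ_data·x̄)/τ₀ = (-10.8210·0.431267 − 0.420168·-10.7) / 0.011099 = -0.170943/0.011099 ≈ -15.4.

μ₀ = -15.4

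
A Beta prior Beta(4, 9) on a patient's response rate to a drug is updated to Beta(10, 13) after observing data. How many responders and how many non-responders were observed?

6 responders and 4 non-responders

Beta is conjugate to the binomial likelihood: posterior = Beta(α+s, β+f).
So s = 10 − 4 = 6 and f = 13 − 9 = 4.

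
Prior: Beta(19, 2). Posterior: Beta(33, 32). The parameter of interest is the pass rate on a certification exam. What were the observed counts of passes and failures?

14 passes and 30 failures

Under Beta–binomial conjugacy the posterior parameters are (a+s, b+f).
So s = 33 − 19 = 14 and f = 32 − 2 = 30.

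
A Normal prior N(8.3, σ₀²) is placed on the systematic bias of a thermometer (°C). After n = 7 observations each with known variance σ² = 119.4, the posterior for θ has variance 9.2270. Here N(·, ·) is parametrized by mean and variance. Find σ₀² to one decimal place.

σ₀² = 20.1

Posterior precision equals prior precision plus data precision: 1/σ_n² = 1/σ₀² + n/σ².
So 1/σ₀² = 1/9.2270 − 7/119.4 = 0.108378 − 0.058626 = 0.049752.
Hence σ₀² = 1/0.049752 ≈ 20.1.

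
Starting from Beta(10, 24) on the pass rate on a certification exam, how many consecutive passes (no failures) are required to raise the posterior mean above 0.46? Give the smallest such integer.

k = 11

After k passes and 0 failures the posterior is Beta(10+k, 24), with mean (10+k)/(10+24+k).
Set (10+k)/(34+k) > 0.46 and solve: k > (0.46·34 − 10)/(1 − 0.46) = 10.444.
The smallest integer exceeding 10.444 is 11, and checking k=11: (21)/(45) = 0.4667 > 0.46.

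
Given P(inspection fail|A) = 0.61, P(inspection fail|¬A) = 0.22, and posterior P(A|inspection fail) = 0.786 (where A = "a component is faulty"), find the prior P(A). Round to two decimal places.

Bayes' rule in odds form gives O(A|E) = O(A)·[P(E|A)/P(E|¬A)], hence O(A) = O(A|E)/LR.
Posterior odds = 0.786/(1−0.786) = 3.6729. LR = 0.61/0.22 = 2.7727.
Prior odds = 3.6729/2.7727 = 1.3247, so P(A) = 1.3247/(1+1.3247) ≈ 0.57.

P(A) = 0.57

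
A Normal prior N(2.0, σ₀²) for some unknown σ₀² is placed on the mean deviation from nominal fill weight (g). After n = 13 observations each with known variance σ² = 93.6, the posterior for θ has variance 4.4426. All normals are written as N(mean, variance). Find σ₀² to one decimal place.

σ₀² = 11.6

For the Normal–Normal model with known σ², precisions add: τ_n = τ₀ + n/σ².
So 1/σ₀² = 1/4.4426 − 13/93.6 = 0.225093 − 0.138889 = 0.086204.
Hence σ₀² = 1/0.086204 ≈ 11.6.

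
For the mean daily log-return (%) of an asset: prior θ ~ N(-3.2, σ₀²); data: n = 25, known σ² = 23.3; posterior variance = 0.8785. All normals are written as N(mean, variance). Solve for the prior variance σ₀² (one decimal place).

σ₀² = 15.3

For the Normal–Normal model with known σ², precisions add: τ_n = τ₀ + n/σ².
So 1/σ₀² = 1/0.8785 − 25/23.3 = 1.138304 − 1.072961 = 0.065343.
Hence σ₀² = 1/0.065343 ≈ 15.3.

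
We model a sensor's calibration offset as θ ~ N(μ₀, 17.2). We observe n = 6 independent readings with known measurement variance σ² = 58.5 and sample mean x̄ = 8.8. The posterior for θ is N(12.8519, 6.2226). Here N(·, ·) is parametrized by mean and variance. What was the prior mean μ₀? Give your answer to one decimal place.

The posterior mean is a precision-weighted average: μ_n = (τ₀μ₀ + τ_data·x̄)/(τ₀+τ_data), with τ₀=1/σ₀² and τ_data=n/σ².
Here τ₀ = 1/17.2 = 0.058140 and τ_data = 6/58.5 = 0.102564, so τ_n = 0.160704.
Rearranging for μ₀: μ₀ = (μ_n·τ_n − τ_data·x̄)/τ₀ = (12.8519·0.160704 − 0.102564·8.8) / 0.058140 = 1.162789/0.058140 ≈ 20.0.

μ₀ = 20.0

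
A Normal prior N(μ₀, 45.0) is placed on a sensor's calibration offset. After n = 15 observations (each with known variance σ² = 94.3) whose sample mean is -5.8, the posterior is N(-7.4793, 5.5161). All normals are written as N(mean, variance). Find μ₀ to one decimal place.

μ₀ = -19.5

With known observation variance, the Normal–Normal posterior has precision τ_n = τ₀ + n/σ² and mean μ_n = (τ₀μ₀ + (n/σ²)x̄)/τ_n.
Here τ₀ = 1/45.0 = 0.022222 and τ_data = 15/94.3 = 0.159067, so τ_n = 0.181289.
Rearranging for μ₀: μ₀ = (μ_n·τ_n − τ_data·x̄)/τ₀ = (-7.4793·0.181289 − 0.159067·-5.8) / 0.022222 = -0.433326/0.022222 ≈ -19.5.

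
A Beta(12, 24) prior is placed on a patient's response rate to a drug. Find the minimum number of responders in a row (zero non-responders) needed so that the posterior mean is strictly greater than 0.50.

k = 13

After k responders and 0 non-responders the posterior is Beta(12+k, 24), with mean (12+k)/(12+24+k).
Set (12+k)/(36+k) > 0.50 and solve: k > (0.50·36 − 12)/(1 − 0.50) = 12.000.
The smallest integer exceeding 12.000 is 13.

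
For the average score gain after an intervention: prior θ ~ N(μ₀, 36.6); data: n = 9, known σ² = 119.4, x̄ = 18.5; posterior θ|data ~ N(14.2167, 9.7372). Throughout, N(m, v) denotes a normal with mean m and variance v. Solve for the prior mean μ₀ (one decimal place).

μ₀ = 2.4

With known observation variance, the Normal–Normal posterior has precision τ_n = τ₀ + n/σ² and mean μ_n = (τ₀μ₀ + (n/σ²)x̄)/τ_n.
Here τ₀ = 1/36.6 = 0.027322 and τ_data = 9/119.4 = 0.075377, so τ_n = 0.102699.
Rearranging for μ₀: μ₀ = (μ_n·τ_n − τ_data·x̄)/τ₀ = (14.2167·0.102699 − 0.075377·18.5) / 0.027322 = 0.065566/0.027322 ≈ 2.4.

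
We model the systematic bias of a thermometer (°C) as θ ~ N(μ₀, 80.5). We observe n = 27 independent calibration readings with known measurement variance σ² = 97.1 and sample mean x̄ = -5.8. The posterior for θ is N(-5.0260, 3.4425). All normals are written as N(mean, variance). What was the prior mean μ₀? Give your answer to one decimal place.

μ₀ = 12.3

With known observation variance, the Normal–Normal posterior has precision τ_n = τ₀ + n/σ² and mean μ_n = (τ₀μ₀ + (n/σ²)x̄)/τ_n.
Here τ₀ = 1/80.5 = 0.012422 and τ_data = 27/97.1 = 0.278064, so τ_n = 0.290486.
Rearranging for μ₀: μ₀ = (μ_n·τ_n − τ_data·x̄)/τ₀ = (-5.0260·0.290486 − 0.278064·-5.8) / 0.012422 = 0.152789/0.012422 ≈ 12.3.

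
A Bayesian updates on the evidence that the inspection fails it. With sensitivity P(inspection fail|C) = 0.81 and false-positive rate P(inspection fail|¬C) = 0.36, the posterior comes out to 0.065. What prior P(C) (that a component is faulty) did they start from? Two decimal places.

Bayes' rule in odds form gives O(C|E) = O(C)·[P(E|C)/P(E|¬C)], hence O(C) = O(C|E)/LR.
Posterior odds = 0.065/(1−0.065) = 0.0695. LR = 0.81/0.36 = 2.2500.
Prior odds = 0.0695/2.2500 = 0.0309, so P(C) = 0.0309/(1+0.0309) ≈ 0.03.

P(C) = 0.03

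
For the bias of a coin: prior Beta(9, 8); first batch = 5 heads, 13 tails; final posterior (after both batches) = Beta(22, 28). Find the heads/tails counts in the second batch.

8 heads and 7 tails

Sequential conjugate updates are equivalent to a single update on the pooled data, so total successes = posterior α − prior α and total failures = posterior β − prior β.
Total across both batches: 22−9=13 heads, 28−8=20 tails.
Subtract the first batch: 13−5=8 heads and 20−13=7 tails.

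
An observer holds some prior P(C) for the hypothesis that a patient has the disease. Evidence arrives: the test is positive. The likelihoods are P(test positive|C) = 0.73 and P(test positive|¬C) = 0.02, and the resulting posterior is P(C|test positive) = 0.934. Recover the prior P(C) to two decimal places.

Bayes' rule in odds form gives O(C|E) = O(C)·[P(E|C)/P(E|¬C)], hence O(C) = O(C|E)/LR.
Posterior odds = 0.934/(1−0.934) = 14.1515. LR = 0.73/0.02 = 36.5000.
Prior odds = 14.1515/36.5000 = 0.3877, so P(C) = 0.3877/(1+0.3877) ≈ 0.28.

P(C) = 0.28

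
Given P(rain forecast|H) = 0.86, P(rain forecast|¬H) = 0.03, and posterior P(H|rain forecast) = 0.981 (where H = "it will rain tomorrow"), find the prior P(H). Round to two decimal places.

P(H) = 0.64

In odds form, posterior odds = prior odds × likelihood ratio, so prior odds = posterior odds ÷ LR.
Posterior odds = 0.981/(1−0.981) = 51.6316. LR = 0.86/0.03 = 28.6667.
Prior odds = 51.6316/28.6667 = 1.8011, so P(H) = 1.8011/(1+1.8011) ≈ 0.64.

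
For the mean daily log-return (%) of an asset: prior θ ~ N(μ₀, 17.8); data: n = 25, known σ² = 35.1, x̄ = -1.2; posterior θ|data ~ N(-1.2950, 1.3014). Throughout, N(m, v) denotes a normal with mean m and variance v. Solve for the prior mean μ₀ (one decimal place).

μ₀ = -2.5

With known observation variance, the Normal–Normal posterior has precision τ_n = τ₀ + n/σ² and mean μ_n = (τ₀μ₀ + (n/σ²)x̄)/τ_n.
Here τ₀ = 1/17.8 = 0.056180 and τ_data = 25/35.1 = 0.712251, so τ_n = 0.768431.
Rearranging for μ₀: μ₀ = (μ_n·τ_n − τ_data·x̄)/τ₀ = (-1.2950·0.768431 − 0.712251·-1.2) / 0.056180 = -0.140417/0.056180 ≈ -2.5.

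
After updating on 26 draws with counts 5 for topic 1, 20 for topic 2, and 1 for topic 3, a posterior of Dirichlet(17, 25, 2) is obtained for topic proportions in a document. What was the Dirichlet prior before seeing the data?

Dirichlet(12, 5, 1)

For a Dirichlet(α) prior with multinomial counts c, the posterior is Dirichlet(α + c) componentwise.
Subtract each count from the matching posterior parameter: 17−5=12, 25−20=5, 2−1=1.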